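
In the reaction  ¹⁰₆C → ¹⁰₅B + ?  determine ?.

positron

Conserve mass number: 10 = 10 + A, so A = 0.
Conserve atomic number: 6 = 5 + Z, so Z = 1.
A = 0 and Z = 1 is ⁰₁e — a positron.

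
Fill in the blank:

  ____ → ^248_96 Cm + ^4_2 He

Cf-252

Conserve mass number: A = 248 + 4, so A = 252.
Conserve atomic number: Z = 96 + 2, so Z = 98.
Z = 98 is californium, so the species is ^252_98 Cf.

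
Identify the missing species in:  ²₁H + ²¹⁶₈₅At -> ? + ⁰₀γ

Conserve mass number: 2 + 216 = A + 0, so A = 218.
Conserve atomic number: 1 + 85 = Z + 0, so Z = 86.
Z = 86 is radon, so the species is ²¹⁸₈₆Rn.

Rn-218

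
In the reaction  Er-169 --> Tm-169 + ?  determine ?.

beta-minus particle

Conserve mass number: 169 = 169 + A, so A = 0.
Conserve atomic number: 68 = 69 + Z, so Z = -1.
A = 0 and Z = -1 is e⁻ — a beta-minus particle.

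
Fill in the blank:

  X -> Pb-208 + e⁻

Conserve mass number: A = 208 + 0, so A = 208.
Conserve atomic number: Z = 82 − 1, so Z = 81.
Z = 81 is thallium, so the species is Tl-208.

Tl-208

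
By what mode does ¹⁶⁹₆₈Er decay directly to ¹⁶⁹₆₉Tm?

ΔA = 169 − 169 = 0; ΔZ = 69 − 68 = +1.
A is unchanged and Z rises by 1 — a neutron has become a proton (β⁻ decay).

beta-minus decay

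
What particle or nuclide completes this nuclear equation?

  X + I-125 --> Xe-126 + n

Conserve mass number: A + 125 = 126 + 1, so A = 2.
Conserve atomic number: Z + 53 = 54 + 0, so Z = 1.
A = 2 and Z = 1 is H-2 — a deuteron.

deuteron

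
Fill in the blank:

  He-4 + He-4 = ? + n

Be-7

Conserve mass number: 4 + 4 = A + 1, so A = 7.
Conserve atomic number: 2 + 2 = Z + 0, so Z = 4.
Z = 4 is beryllium, so the species is Be-7.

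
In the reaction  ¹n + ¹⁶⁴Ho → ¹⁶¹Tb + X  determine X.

Conserve mass number: 1 + 164 = 161 + A, so A = 4.
Conserve atomic number: 0 + 67 = 65 + Z, so Z = 2.
A = 4 and Z = 2 is ⁴He — an alpha particle.

alpha particle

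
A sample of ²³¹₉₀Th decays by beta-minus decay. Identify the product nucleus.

Pa-231

Beta-minus decay: mass number changes by +0, atomic number by +1.
A: 231 = 231; Z: 90 + 1 = 91.
Z = 91 is protactinium, so the daughter is ²³¹₉₁Pa.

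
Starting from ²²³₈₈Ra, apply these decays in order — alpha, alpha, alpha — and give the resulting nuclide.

Start: (A, Z) = (223, 88).
After α: (219, 86).
After α: (215, 84).
After α: (211, 82).
Z = 82 is lead.

Pb-211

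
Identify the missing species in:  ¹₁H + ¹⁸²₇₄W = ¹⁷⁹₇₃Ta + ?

Conserve mass number: 1 + 182 = 179 + A, so A = 4.
Conserve atomic number: 1 + 74 = 73 + Z, so Z = 2.
A = 4 and Z = 2 is ⁴₂He — an alpha particle.

alpha particle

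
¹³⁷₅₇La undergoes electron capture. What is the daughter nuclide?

Ba-137

Electron capture: mass number changes by +0, atomic number by -1.
A: 137 = 137; Z: 57 − 1 = 56.
Z = 56 is barium, so the daughter is ¹³⁷₅₆Ba.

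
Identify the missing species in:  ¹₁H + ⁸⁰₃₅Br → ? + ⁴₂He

Conserve mass number: 1 + 80 = A + 4, so A = 77.
Conserve atomic number: 1 + 35 = Z + 2, so Z = 34.
Z = 34 is selenium, so the species is ⁷⁷₃₄Se.

Se-77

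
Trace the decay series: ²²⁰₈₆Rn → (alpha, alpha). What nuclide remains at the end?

Pb-212

Start: (A, Z) = (220, 86).
After α: (216, 84).
After α: (212, 82).
Z = 82 is lead.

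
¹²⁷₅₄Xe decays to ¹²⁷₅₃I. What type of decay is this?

ΔA = 127 − 127 = 0; ΔZ = 53 − 54 = -1.
A is unchanged and Z drops by 1 — a proton has become a neutron (β⁺ emission or electron capture).

beta-plus decay or electron capture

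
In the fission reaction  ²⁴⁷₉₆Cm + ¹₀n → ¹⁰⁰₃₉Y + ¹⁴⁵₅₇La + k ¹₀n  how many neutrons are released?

Conserve mass number: 248 = 100 + 145 + k, so k = 248 − 245 = 3.
Check atomic number: 96 = 39 + 57 + 0 = 96. ✓

3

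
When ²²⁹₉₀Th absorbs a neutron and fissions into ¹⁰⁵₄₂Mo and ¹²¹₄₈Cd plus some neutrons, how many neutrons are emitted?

Conserve mass number: 230 = 105 + 121 + k, so k = 230 − 226 = 4.
Check atomic number: 90 = 42 + 48 + 0 = 90. ✓

4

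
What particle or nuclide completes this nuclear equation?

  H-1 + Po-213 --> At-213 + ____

Conserve mass number: 1 + 213 = 213 + A, so A = 1.
Conserve atomic number: 1 + 84 = 85 + Z, so Z = 0.
A = 1 and Z = 0 is n — a neutron.

neutron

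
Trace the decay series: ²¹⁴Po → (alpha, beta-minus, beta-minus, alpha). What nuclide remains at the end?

Pb-206

Start: (A, Z) = (214, 84).
After α: (210, 82).
After β⁻: (210, 83).
After β⁻: (210, 84).
After α: (206, 82).
Z = 82 is lead.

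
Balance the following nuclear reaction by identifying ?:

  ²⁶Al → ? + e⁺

Mg-26

Conserve mass number: 26 = A + 0, so A = 26.
Conserve atomic number: 13 = Z + 1, so Z = 12.
Z = 12 is magnesium, so the species is ²⁶Mg.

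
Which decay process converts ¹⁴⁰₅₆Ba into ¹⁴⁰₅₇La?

ΔA = 140 − 140 = 0; ΔZ = 57 − 56 = +1.
A is unchanged and Z rises by 1 — a neutron has become a proton (β⁻ decay).

beta-minus decay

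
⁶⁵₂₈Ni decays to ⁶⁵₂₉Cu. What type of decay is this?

beta-minus decay

ΔA = 65 − 65 = 0; ΔZ = 29 − 28 = +1.
A is unchanged and Z rises by 1 — a neutron has become a proton (β⁻ decay).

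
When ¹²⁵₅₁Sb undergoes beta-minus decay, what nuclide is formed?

Beta-minus decay: mass number changes by +0, atomic number by +1.
A: 125 = 125; Z: 51 + 1 = 52.
Z = 52 is tellurium, so the daughter is ¹²⁵₅₂Te.

Te-125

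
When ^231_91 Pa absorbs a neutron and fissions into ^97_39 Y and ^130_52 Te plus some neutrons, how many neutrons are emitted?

5

Conserve mass number: 232 = 97 + 130 + k, so k = 232 − 227 = 5.
Check atomic number: 91 = 39 + 52 + 0 = 91. ✓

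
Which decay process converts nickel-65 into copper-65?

ΔA = 65 − 65 = 0; ΔZ = 29 − 28 = +1.
A is unchanged and Z rises by 1 — a neutron has become a proton (β⁻ decay).

beta-minus decay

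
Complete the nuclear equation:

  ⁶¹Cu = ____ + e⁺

Conserve mass number: 61 = A + 0, so A = 61.
Conserve atomic number: 29 = Z + 1, so Z = 28.
Z = 28 is nickel, so the species is ⁶¹Ni.

Ni-61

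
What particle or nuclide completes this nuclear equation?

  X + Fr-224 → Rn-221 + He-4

Conserve mass number: A + 224 = 221 + 4, so A = 1.
Conserve atomic number: Z + 87 = 86 + 2, so Z = 1.
A = 1 and Z = 1 is H-1 — a proton.

proton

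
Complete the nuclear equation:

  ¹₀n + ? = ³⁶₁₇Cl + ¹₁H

Conserve mass number: 1 + A = 36 + 1, so A = 36.
Conserve atomic number: 0 + Z = 17 + 1, so Z = 18.
Z = 18 is argon, so the species is ³⁶₁₈Ar.

Ar-36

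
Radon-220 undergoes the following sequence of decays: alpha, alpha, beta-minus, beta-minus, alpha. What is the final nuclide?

Start: (A, Z) = (220, 86).
After α: (216, 84).
After α: (212, 82).
After β⁻: (212, 83).
After β⁻: (212, 84).
After α: (208, 82).
Z = 82 is lead.

Pb-208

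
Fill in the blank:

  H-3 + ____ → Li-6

Conserve mass number: 3 + A = 6, so A = 3.
Conserve atomic number: 1 + Z = 3, so Z = 2.
Z = 2 is helium, so the species is He-3.

He-3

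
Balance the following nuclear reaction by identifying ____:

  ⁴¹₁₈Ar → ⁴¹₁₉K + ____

Conserve mass number: 41 = 41 + A, so A = 0.
Conserve atomic number: 18 = 19 + Z, so Z = -1.
A = 0 and Z = -1 is ⁰₋₁e — a beta-minus particle.

beta-minus particle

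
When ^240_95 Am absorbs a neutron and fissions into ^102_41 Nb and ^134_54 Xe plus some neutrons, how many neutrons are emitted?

5

Conserve mass number: 241 = 102 + 134 + k, so k = 241 − 236 = 5.
Check atomic number: 95 = 41 + 54 + 0 = 95. ✓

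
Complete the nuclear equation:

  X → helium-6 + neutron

Conserve mass number: A = 6 + 1, so A = 7.
Conserve atomic number: Z = 2 + 0, so Z = 2.
Z = 2 is helium, so the species is helium-7.

He-7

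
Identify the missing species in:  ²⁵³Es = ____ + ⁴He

Bk-249

Conserve mass number: 253 = A + 4, so A = 249.
Conserve atomic number: 99 = Z + 2, so Z = 97.
Z = 97 is berkelium, so the species is ²⁴⁹Bk.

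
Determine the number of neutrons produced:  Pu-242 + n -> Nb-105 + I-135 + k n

3

Conserve mass number: 243 = 105 + 135 + k, so k = 243 − 240 = 3.
Check atomic number: 94 = 41 + 53 + 0 = 94. ✓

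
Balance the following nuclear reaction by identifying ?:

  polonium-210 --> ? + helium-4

Pb-206

Conserve mass number: 210 = A + 4, so A = 206.
Conserve atomic number: 84 = Z + 2, so Z = 82.
Z = 82 is lead, so the species is lead-206.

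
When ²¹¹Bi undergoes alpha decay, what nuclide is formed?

Tl-207

Alpha decay: mass number changes by -4, atomic number by -2.
A: 211 − 4 = 207; Z: 83 − 2 = 81.
Z = 81 is thallium, so the daughter is ²⁰⁷Tl.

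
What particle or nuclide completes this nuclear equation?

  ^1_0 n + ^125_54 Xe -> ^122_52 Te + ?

Conserve mass number: 1 + 125 = 122 + A, so A = 4.
Conserve atomic number: 0 + 54 = 52 + Z, so Z = 2.
A = 4 and Z = 2 is ^4_2 He — an alpha particle.

alpha particle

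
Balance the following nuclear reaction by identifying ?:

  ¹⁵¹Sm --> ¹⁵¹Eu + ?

Conserve mass number: 151 = 151 + A, so A = 0.
Conserve atomic number: 62 = 63 + Z, so Z = -1.
A = 0 and Z = -1 is e⁻ — a beta-minus particle.

beta-minus particle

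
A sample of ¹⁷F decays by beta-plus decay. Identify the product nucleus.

Beta-plus decay: mass number changes by +0, atomic number by -1.
A: 17 = 17; Z: 9 − 1 = 8.
Z = 8 is oxygen, so the daughter is ¹⁷O.

O-17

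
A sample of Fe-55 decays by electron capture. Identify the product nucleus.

Mn-55

Electron capture: mass number changes by +0, atomic number by -1.
A: 55 = 55; Z: 26 − 1 = 25.
Z = 25 is manganese, so the daughter is Mn-55.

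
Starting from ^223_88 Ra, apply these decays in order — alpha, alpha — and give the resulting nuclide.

Po-215

Start: (A, Z) = (223, 88).
After α: (219, 86).
After α: (215, 84).
Z = 84 is polonium.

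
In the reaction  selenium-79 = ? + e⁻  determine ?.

Conserve mass number: 79 = A + 0, so A = 79.
Conserve atomic number: 34 = Z − 1, so Z = 35.
Z = 35 is bromine, so the species is bromine-79.

Br-79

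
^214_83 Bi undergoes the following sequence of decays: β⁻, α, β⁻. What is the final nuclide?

Bi-210

Start: (A, Z) = (214, 83).
After β⁻: (214, 84).
After α: (210, 82).
After β⁻: (210, 83).
Z = 83 is bismuth.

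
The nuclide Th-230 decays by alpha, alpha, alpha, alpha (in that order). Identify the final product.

Start: (A, Z) = (230, 90).
After α: (226, 88).
After α: (222, 86).
After α: (218, 84).
After α: (214, 82).
Z = 82 is lead.

Pb-214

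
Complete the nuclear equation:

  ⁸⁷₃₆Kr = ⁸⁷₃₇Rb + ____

Conserve mass number: 87 = 87 + A, so A = 0.
Conserve atomic number: 36 = 37 + Z, so Z = -1.
A = 0 and Z = -1 is ⁰₋₁e — a beta-minus particle.

beta-minus particle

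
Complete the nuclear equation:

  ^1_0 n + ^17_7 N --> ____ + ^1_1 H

C-17

Conserve mass number: 1 + 17 = A + 1, so A = 17.
Conserve atomic number: 0 + 7 = Z + 1, so Z = 6.
Z = 6 is carbon, so the species is ^17_6 C.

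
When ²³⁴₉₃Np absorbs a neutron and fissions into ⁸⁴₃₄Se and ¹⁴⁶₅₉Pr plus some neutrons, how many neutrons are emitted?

5

Conserve mass number: 235 = 84 + 146 + k, so k = 235 − 230 = 5.
Check atomic number: 93 = 34 + 59 + 0 = 93. ✓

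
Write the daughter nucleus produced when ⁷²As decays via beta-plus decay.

Ge-72

Beta-plus decay: mass number changes by +0, atomic number by -1.
A: 72 = 72; Z: 33 − 1 = 32.
Z = 32 is germanium, so the daughter is ⁷²Ge.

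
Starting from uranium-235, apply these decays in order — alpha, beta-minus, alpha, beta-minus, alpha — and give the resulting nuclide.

Ra-223

Start: (A, Z) = (235, 92).
After α: (231, 90).
After β⁻: (231, 91).
After α: (227, 89).
After β⁻: (227, 90).
After α: (223, 88).
Z = 88 is radium.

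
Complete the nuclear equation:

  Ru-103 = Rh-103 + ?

Conserve mass number: 103 = 103 + A, so A = 0.
Conserve atomic number: 44 = 45 + Z, so Z = -1.
A = 0 and Z = -1 is e⁻ — a beta-minus particle.

beta-minus particle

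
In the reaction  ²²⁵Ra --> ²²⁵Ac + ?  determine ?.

Conserve mass number: 225 = 225 + A, so A = 0.
Conserve atomic number: 88 = 89 + Z, so Z = -1.
A = 0 and Z = -1 is e⁻ — a beta-minus particle.

beta-minus particle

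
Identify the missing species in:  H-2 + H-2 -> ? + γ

He-4

Conserve mass number: 2 + 2 = A + 0, so A = 4.
Conserve atomic number: 1 + 1 = Z + 0, so Z = 2.
A = 4 and Z = 2 is He-4 — an alpha particle.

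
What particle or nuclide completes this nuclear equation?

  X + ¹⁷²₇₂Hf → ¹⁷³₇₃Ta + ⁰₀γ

proton

Conserve mass number: A + 172 = 173 + 0, so A = 1.
Conserve atomic number: Z + 72 = 73 + 0, so Z = 1.
A = 1 and Z = 1 is ¹₁H — a proton.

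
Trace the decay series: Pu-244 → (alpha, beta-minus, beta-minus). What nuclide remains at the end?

Start: (A, Z) = (244, 94).
After α: (240, 92).
After β⁻: (240, 93).
After β⁻: (240, 94).
Z = 94 is plutonium.

Pu-240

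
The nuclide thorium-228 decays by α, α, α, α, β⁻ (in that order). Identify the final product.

Bi-212

Start: (A, Z) = (228, 90).
After α: (224, 88).
After α: (220, 86).
After α: (216, 84).
After α: (212, 82).
After β⁻: (212, 83).
Z = 83 is bismuth.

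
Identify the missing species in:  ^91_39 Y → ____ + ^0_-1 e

Conserve mass number: 91 = A + 0, so A = 91.
Conserve atomic number: 39 = Z − 1, so Z = 40.
Z = 40 is zirconium, so the species is ^91_40 Zr.

Zr-91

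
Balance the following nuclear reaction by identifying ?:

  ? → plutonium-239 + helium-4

Conserve mass number: A = 239 + 4, so A = 243.
Conserve atomic number: Z = 94 + 2, so Z = 96.
Z = 96 is curium, so the species is curium-243.

Cm-243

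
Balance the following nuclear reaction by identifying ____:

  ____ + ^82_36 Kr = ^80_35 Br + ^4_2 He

deuteron

Conserve mass number: A + 82 = 80 + 4, so A = 2.
Conserve atomic number: Z + 36 = 35 + 2, so Z = 1.
A = 2 and Z = 1 is ^2_1 H — a deuteron.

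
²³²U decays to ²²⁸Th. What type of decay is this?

alpha decay

ΔA = 228 − 232 = -4; ΔZ = 90 − 92 = -2.
A drops by 4 and Z drops by 2 — the signature of alpha emission.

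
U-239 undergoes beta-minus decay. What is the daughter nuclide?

Beta-minus decay: mass number changes by +0, atomic number by +1.
A: 239 = 239; Z: 92 + 1 = 93.
Z = 93 is neptunium, so the daughter is Np-239.

Np-239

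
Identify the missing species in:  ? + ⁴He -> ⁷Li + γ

Conserve mass number: A + 4 = 7 + 0, so A = 3.
Conserve atomic number: Z + 2 = 3 + 0, so Z = 1.
A = 3 and Z = 1 is ³H — a triton.

triton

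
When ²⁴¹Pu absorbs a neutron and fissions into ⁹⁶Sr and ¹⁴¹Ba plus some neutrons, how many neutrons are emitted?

5

Conserve mass number: 242 = 96 + 141 + k, so k = 242 − 237 = 5.
Check atomic number: 94 = 38 + 56 + 0 = 94. ✓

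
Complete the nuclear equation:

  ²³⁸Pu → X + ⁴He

Conserve mass number: 238 = A + 4, so A = 234.
Conserve atomic number: 94 = Z + 2, so Z = 92.
Z = 92 is uranium, so the species is ²³⁴U.

U-234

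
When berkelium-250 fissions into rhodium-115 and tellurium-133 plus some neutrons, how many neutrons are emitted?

Conserve mass number: 250 = 115 + 133 + k, so k = 250 − 248 = 2.
Check atomic number: 97 = 45 + 52 + 0 = 97. ✓

2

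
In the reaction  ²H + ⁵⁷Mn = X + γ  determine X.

Conserve mass number: 2 + 57 = A + 0, so A = 59.
Conserve atomic number: 1 + 25 = Z + 0, so Z = 26.
Z = 26 is iron, so the species is ⁵⁹Fe.

Fe-59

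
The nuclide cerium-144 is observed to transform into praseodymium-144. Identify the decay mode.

beta-minus decay

ΔA = 144 − 144 = 0; ΔZ = 59 − 58 = +1.
A is unchanged and Z rises by 1 — a neutron has become a proton (β⁻ decay).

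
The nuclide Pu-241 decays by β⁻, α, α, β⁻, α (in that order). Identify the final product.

Th-229

Start: (A, Z) = (241, 94).
After β⁻: (241, 95).
After α: (237, 93).
After α: (233, 91).
After β⁻: (233, 92).
After α: (229, 90).
Z = 90 is thorium.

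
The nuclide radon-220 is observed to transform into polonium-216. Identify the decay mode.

alpha decay

ΔA = 216 − 220 = -4; ΔZ = 84 − 86 = -2.
A drops by 4 and Z drops by 2 — the signature of alpha emission.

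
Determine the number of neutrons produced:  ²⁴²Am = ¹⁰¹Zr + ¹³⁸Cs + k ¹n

Conserve mass number: 242 = 101 + 138 + k, so k = 242 − 239 = 3.
Check atomic number: 95 = 40 + 55 + 0 = 95. ✓

3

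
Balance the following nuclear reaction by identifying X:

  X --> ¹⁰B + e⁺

Conserve mass number: A = 10 + 0, so A = 10.
Conserve atomic number: Z = 5 + 1, so Z = 6.
Z = 6 is carbon, so the species is ¹⁰C.

C-10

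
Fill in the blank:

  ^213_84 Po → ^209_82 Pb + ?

alpha particle

Conserve mass number: 213 = 209 + A, so A = 4.
Conserve atomic number: 84 = 82 + Z, so Z = 2.
A = 4 and Z = 2 is ^4_2 He — an alpha particle.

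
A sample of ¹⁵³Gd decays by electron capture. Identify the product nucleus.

Eu-153

Electron capture: mass number changes by +0, atomic number by -1.
A: 153 = 153; Z: 64 − 1 = 63.
Z = 63 is europium, so the daughter is ¹⁵³Eu.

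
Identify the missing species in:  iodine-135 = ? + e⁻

Conserve mass number: 135 = A + 0, so A = 135.
Conserve atomic number: 53 = Z − 1, so Z = 54.
Z = 54 is xenon, so the species is xenon-135.

Xe-135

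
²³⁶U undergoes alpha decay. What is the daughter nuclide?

Alpha decay: mass number changes by -4, atomic number by -2.
A: 236 − 4 = 232; Z: 92 − 2 = 90.
Z = 90 is thorium, so the daughter is ²³²Th.

Th-232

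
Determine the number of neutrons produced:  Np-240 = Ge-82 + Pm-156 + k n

Conserve mass number: 240 = 82 + 156 + k, so k = 240 − 238 = 2.
Check atomic number: 93 = 32 + 61 + 0 = 93. ✓

2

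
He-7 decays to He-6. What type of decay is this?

ΔA = 6 − 7 = -1; ΔZ = 2 − 2 = +0.
A drops by 1 with Z unchanged — a neutron was emitted.

neutron emission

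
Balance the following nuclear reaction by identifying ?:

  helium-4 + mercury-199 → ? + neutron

Pb-202

Conserve mass number: 4 + 199 = A + 1, so A = 202.
Conserve atomic number: 2 + 80 = Z + 0, so Z = 82.
Z = 82 is lead, so the species is lead-202.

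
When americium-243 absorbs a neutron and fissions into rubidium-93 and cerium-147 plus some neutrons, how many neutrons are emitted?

4

Conserve mass number: 244 = 93 + 147 + k, so k = 244 − 240 = 4.
Check atomic number: 95 = 37 + 58 + 0 = 95. ✓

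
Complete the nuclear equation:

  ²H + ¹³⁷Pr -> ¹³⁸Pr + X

Conserve mass number: 2 + 137 = 138 + A, so A = 1.
Conserve atomic number: 1 + 59 = 59 + Z, so Z = 1.
A = 1 and Z = 1 is ¹H — a proton.

proton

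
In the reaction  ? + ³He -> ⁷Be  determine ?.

alpha particle

Conserve mass number: A + 3 = 7, so A = 4.
Conserve atomic number: Z + 2 = 4, so Z = 2.
A = 4 and Z = 2 is ⁴He — an alpha particle.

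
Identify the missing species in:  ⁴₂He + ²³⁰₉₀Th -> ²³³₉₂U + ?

Conserve mass number: 4 + 230 = 233 + A, so A = 1.
Conserve atomic number: 2 + 90 = 92 + Z, so Z = 0.
A = 1 and Z = 0 is ¹₀n — a neutron.

neutron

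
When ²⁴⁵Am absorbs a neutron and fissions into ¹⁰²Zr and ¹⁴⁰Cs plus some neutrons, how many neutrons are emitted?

Conserve mass number: 246 = 102 + 140 + k, so k = 246 − 242 = 4.
Check atomic number: 95 = 40 + 55 + 0 = 95. ✓

4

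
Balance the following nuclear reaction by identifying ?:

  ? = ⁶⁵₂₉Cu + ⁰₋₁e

Conserve mass number: A = 65 + 0, so A = 65.
Conserve atomic number: Z = 29 − 1, so Z = 28.
Z = 28 is nickel, so the species is ⁶⁵₂₈Ni.

Ni-65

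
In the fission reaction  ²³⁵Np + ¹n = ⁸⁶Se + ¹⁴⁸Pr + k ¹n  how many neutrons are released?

2

Conserve mass number: 236 = 86 + 148 + k, so k = 236 − 234 = 2.
Check atomic number: 93 = 34 + 59 + 0 = 93. ✓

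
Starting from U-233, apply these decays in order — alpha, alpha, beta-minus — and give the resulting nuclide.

Ac-225

Start: (A, Z) = (233, 92).
After α: (229, 90).
After α: (225, 88).
After β⁻: (225, 89).
Z = 89 is actinium.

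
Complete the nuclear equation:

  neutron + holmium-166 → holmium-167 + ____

gamma ray

Conserve mass number: 1 + 166 = 167 + A, so A = 0.
Conserve atomic number: 0 + 67 = 67 + Z, so Z = 0.
A = 0 and Z = 0 is γ — a gamma ray.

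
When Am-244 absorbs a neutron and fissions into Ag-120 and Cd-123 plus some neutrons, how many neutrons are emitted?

Conserve mass number: 245 = 120 + 123 + k, so k = 245 − 243 = 2.
Check atomic number: 95 = 47 + 48 + 0 = 95. ✓

2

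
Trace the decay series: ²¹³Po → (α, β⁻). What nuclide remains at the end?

Bi-209

Start: (A, Z) = (213, 84).
After α: (209, 82).
After β⁻: (209, 83).
Z = 83 is bismuth.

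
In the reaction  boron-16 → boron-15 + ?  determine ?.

neutron

Conserve mass number: 16 = 15 + A, so A = 1.
Conserve atomic number: 5 = 5 + Z, so Z = 0.
A = 1 and Z = 0 is neutron — a neutron.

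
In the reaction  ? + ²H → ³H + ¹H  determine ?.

Conserve mass number: A + 2 = 3 + 1, so A = 2.
Conserve atomic number: Z + 1 = 1 + 1, so Z = 1.
A = 2 and Z = 1 is ²H — a deuteron.

deuteron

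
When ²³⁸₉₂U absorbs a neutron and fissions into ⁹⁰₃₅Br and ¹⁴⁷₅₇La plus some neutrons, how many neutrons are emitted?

Conserve mass number: 239 = 90 + 147 + k, so k = 239 − 237 = 2.
Check atomic number: 92 = 35 + 57 + 0 = 92. ✓

2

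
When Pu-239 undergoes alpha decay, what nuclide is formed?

U-235

Alpha decay: mass number changes by -4, atomic number by -2.
A: 239 − 4 = 235; Z: 94 − 2 = 92.
Z = 92 is uranium, so the daughter is U-235.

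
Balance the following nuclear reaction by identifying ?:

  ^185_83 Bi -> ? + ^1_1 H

Pb-184

Conserve mass number: 185 = A + 1, so A = 184.
Conserve atomic number: 83 = Z + 1, so Z = 82.
Z = 82 is lead, so the species is ^184_82 Pb.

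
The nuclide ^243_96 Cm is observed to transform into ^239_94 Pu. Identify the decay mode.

alpha decay

ΔA = 239 − 243 = -4; ΔZ = 94 − 96 = -2.
A drops by 4 and Z drops by 2 — the signature of alpha emission.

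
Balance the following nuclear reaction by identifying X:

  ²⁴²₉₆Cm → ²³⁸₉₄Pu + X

alpha particle

Conserve mass number: 242 = 238 + A, so A = 4.
Conserve atomic number: 96 = 94 + Z, so Z = 2.
A = 4 and Z = 2 is ⁴₂He — an alpha particle.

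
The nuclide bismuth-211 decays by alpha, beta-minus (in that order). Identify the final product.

Pb-207

Start: (A, Z) = (211, 83).
After α: (207, 81).
After β⁻: (207, 82).
Z = 82 is lead.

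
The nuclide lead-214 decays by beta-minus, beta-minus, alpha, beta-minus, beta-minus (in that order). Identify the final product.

Po-210

Start: (A, Z) = (214, 82).
After β⁻: (214, 83).
After β⁻: (214, 84).
After α: (210, 82).
After β⁻: (210, 83).
After β⁻: (210, 84).
Z = 84 is polonium.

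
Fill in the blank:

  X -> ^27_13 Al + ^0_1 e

Si-27

Conserve mass number: A = 27 + 0, so A = 27.
Conserve atomic number: Z = 13 + 1, so Z = 14.
Z = 14 is silicon, so the species is ^27_14 Si.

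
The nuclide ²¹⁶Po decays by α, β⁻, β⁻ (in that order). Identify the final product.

Start: (A, Z) = (216, 84).
After α: (212, 82).
After β⁻: (212, 83).
After β⁻: (212, 84).
Z = 84 is polonium.

Po-212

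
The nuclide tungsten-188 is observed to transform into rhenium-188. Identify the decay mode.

beta-minus decay

ΔA = 188 − 188 = 0; ΔZ = 75 − 74 = +1.
A is unchanged and Z rises by 1 — a neutron has become a proton (β⁻ decay).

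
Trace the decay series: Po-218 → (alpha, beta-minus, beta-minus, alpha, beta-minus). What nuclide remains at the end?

Bi-210

Start: (A, Z) = (218, 84).
After α: (214, 82).
After β⁻: (214, 83).
After β⁻: (214, 84).
After α: (210, 82).
After β⁻: (210, 83).
Z = 83 is bismuth.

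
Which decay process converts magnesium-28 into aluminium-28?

ΔA = 28 − 28 = 0; ΔZ = 13 − 12 = +1.
A is unchanged and Z rises by 1 — a neutron has become a proton (β⁻ decay).

beta-minus decay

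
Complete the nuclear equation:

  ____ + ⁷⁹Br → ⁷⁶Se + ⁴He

proton

Conserve mass number: A + 79 = 76 + 4, so A = 1.
Conserve atomic number: Z + 35 = 34 + 2, so Z = 1.
A = 1 and Z = 1 is ¹H — a proton.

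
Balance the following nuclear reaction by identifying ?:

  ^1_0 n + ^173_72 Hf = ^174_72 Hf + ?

gamma ray

Conserve mass number: 1 + 173 = 174 + A, so A = 0.
Conserve atomic number: 0 + 72 = 72 + Z, so Z = 0.
A = 0 and Z = 0 is ^0_0 γ — a gamma ray.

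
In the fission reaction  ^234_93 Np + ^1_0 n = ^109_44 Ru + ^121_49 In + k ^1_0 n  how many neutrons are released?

Conserve mass number: 235 = 109 + 121 + k, so k = 235 − 230 = 5.
Check atomic number: 93 = 44 + 49 + 0 = 93. ✓

5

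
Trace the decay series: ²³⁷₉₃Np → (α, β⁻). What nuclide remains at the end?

Start: (A, Z) = (237, 93).
After α: (233, 91).
After β⁻: (233, 92).
Z = 92 is uranium.

U-233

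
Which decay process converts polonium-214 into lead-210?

alpha decay

ΔA = 210 − 214 = -4; ΔZ = 82 − 84 = -2.
A drops by 4 and Z drops by 2 — the signature of alpha emission.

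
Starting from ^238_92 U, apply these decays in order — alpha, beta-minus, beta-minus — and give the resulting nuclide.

Start: (A, Z) = (238, 92).
After α: (234, 90).
After β⁻: (234, 91).
After β⁻: (234, 92).
Z = 92 is uranium.

U-234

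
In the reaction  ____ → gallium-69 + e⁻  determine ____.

Conserve mass number: A = 69 + 0, so A = 69.
Conserve atomic number: Z = 31 − 1, so Z = 30.
Z = 30 is zinc, so the species is zinc-69.

Zn-69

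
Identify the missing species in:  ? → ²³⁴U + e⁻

Conserve mass number: A = 234 + 0, so A = 234.
Conserve atomic number: Z = 92 − 1, so Z = 91.
Z = 91 is protactinium, so the species is ²³⁴Pa.

Pa-234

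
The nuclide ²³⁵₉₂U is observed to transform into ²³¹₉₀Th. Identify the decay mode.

ΔA = 231 − 235 = -4; ΔZ = 90 − 92 = -2.
A drops by 4 and Z drops by 2 — the signature of alpha emission.

alpha decay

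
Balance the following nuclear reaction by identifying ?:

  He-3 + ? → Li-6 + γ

triton

Conserve mass number: 3 + A = 6 + 0, so A = 3.
Conserve atomic number: 2 + Z = 3 + 0, so Z = 1.
A = 3 and Z = 1 is H-3 — a triton.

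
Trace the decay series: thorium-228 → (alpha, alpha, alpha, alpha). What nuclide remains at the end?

Start: (A, Z) = (228, 90).
After α: (224, 88).
After α: (220, 86).
After α: (216, 84).
After α: (212, 82).
Z = 82 is lead.

Pb-212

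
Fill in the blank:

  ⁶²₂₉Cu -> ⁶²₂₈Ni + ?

Conserve mass number: 62 = 62 + A, so A = 0.
Conserve atomic number: 29 = 28 + Z, so Z = 1.
A = 0 and Z = 1 is ⁰₁e — a positron.

positron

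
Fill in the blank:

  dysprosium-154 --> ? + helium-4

Gd-150

Conserve mass number: 154 = A + 4, so A = 150.
Conserve atomic number: 66 = Z + 2, so Z = 64.
Z = 64 is gadolinium, so the species is gadolinium-150.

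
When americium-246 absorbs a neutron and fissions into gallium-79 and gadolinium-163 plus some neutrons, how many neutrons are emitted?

5

Conserve mass number: 247 = 79 + 163 + k, so k = 247 − 242 = 5.
Check atomic number: 95 = 31 + 64 + 0 = 95. ✓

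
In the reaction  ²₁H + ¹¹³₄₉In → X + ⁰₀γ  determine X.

Sn-115

Conserve mass number: 2 + 113 = A + 0, so A = 115.
Conserve atomic number: 1 + 49 = Z + 0, so Z = 50.
Z = 50 is tin, so the species is ¹¹⁵₅₀Sn.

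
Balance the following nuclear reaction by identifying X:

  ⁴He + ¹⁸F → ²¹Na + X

neutron

Conserve mass number: 4 + 18 = 21 + A, so A = 1.
Conserve atomic number: 2 + 9 = 11 + Z, so Z = 0.
A = 1 and Z = 0 is ¹n — a neutron.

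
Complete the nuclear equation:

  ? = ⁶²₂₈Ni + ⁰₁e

Cu-62

Conserve mass number: A = 62 + 0, so A = 62.
Conserve atomic number: Z = 28 + 1, so Z = 29.
Z = 29 is copper, so the species is ⁶²₂₉Cu.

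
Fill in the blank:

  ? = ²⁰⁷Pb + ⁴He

Po-211

Conserve mass number: A = 207 + 4, so A = 211.
Conserve atomic number: Z = 82 + 2, so Z = 84.
Z = 84 is polonium, so the species is ²¹¹Po.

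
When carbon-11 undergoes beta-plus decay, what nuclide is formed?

Beta-plus decay: mass number changes by +0, atomic number by -1.
A: 11 = 11; Z: 6 − 1 = 5.
Z = 5 is boron, so the daughter is boron-11.

B-11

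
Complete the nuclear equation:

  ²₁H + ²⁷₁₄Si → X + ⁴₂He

Al-25

Conserve mass number: 2 + 27 = A + 4, so A = 25.
Conserve atomic number: 1 + 14 = Z + 2, so Z = 13.
Z = 13 is aluminium, so the species is ²⁵₁₃Al.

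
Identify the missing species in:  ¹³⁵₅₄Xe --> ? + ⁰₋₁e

Conserve mass number: 135 = A + 0, so A = 135.
Conserve atomic number: 54 = Z − 1, so Z = 55.
Z = 55 is caesium, so the species is ¹³⁵₅₅Cs.

Cs-135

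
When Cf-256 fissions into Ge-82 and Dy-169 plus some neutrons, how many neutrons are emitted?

5

Conserve mass number: 256 = 82 + 169 + k, so k = 256 − 251 = 5.
Check atomic number: 98 = 32 + 66 + 0 = 98. ✓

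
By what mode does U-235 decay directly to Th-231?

alpha decay

ΔA = 231 − 235 = -4; ΔZ = 90 − 92 = -2.
A drops by 4 and Z drops by 2 — the signature of alpha emission.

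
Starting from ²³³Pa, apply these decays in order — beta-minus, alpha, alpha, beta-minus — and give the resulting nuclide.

Start: (A, Z) = (233, 91).
After β⁻: (233, 92).
After α: (229, 90).
After α: (225, 88).
After β⁻: (225, 89).
Z = 89 is actinium.

Ac-225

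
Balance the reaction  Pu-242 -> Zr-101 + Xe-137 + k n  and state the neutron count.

Conserve mass number: 242 = 101 + 137 + k, so k = 242 − 238 = 4.
Check atomic number: 94 = 40 + 54 + 0 = 94. ✓

4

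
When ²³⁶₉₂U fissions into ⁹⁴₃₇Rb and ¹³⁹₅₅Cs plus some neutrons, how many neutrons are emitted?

3

Conserve mass number: 236 = 94 + 139 + k, so k = 236 − 233 = 3.
Check atomic number: 92 = 37 + 55 + 0 = 92. ✓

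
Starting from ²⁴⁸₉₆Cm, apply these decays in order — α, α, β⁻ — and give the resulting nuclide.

Np-240

Start: (A, Z) = (248, 96).
After α: (244, 94).
After α: (240, 92).
After β⁻: (240, 93).
Z = 93 is neptunium.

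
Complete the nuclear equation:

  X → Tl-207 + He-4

Conserve mass number: A = 207 + 4, so A = 211.
Conserve atomic number: Z = 81 + 2, so Z = 83.
Z = 83 is bismuth, so the species is Bi-211.

Bi-211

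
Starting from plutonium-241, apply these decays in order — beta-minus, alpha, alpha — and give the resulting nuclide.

Pa-233

Start: (A, Z) = (241, 94).
After β⁻: (241, 95).
After α: (237, 93).
After α: (233, 91).
Z = 91 is protactinium.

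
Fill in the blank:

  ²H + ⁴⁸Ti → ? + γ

Conserve mass number: 2 + 48 = A + 0, so A = 50.
Conserve atomic number: 1 + 22 = Z + 0, so Z = 23.
Z = 23 is vanadium, so the species is ⁵⁰V.

V-50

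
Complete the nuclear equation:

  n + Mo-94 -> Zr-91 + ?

alpha particle

Conserve mass number: 1 + 94 = 91 + A, so A = 4.
Conserve atomic number: 0 + 42 = 40 + Z, so Z = 2.
A = 4 and Z = 2 is He-4 — an alpha particle.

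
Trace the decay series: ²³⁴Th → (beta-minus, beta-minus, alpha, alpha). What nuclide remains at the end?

Ra-226

Start: (A, Z) = (234, 90).
After β⁻: (234, 91).
After β⁻: (234, 92).
After α: (230, 90).
After α: (226, 88).
Z = 88 is radium.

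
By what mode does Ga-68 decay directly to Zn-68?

ΔA = 68 − 68 = 0; ΔZ = 30 − 31 = -1.
A is unchanged and Z drops by 1 — a proton has become a neutron (β⁺ emission or electron capture).

beta-plus decay or electron capture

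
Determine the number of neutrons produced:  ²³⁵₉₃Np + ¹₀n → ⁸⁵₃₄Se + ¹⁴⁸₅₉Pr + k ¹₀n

3

Conserve mass number: 236 = 85 + 148 + k, so k = 236 − 233 = 3.
Check atomic number: 93 = 34 + 59 + 0 = 93. ✓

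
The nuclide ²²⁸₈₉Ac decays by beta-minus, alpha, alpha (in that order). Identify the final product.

Rn-220

Start: (A, Z) = (228, 89).
After β⁻: (228, 90).
After α: (224, 88).
After α: (220, 86).
Z = 86 is radon.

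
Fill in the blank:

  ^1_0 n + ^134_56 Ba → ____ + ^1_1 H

Cs-134

Conserve mass number: 1 + 134 = A + 1, so A = 134.
Conserve atomic number: 0 + 56 = Z + 1, so Z = 55.
Z = 55 is caesium, so the species is ^134_55 Cs.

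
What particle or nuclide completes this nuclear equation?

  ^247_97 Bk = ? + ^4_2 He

Conserve mass number: 247 = A + 4, so A = 243.
Conserve atomic number: 97 = Z + 2, so Z = 95.
Z = 95 is americium, so the species is ^243_95 Am.

Am-243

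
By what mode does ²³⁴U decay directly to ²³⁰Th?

alpha decay

ΔA = 230 − 234 = -4; ΔZ = 90 − 92 = -2.
A drops by 4 and Z drops by 2 — the signature of alpha emission.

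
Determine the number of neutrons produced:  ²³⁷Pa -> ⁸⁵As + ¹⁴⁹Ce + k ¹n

3

Conserve mass number: 237 = 85 + 149 + k, so k = 237 − 234 = 3.
Check atomic number: 91 = 33 + 58 + 0 = 91. ✓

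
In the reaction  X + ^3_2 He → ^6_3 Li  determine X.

triton

Conserve mass number: A + 3 = 6, so A = 3.
Conserve atomic number: Z + 2 = 3, so Z = 1.
A = 3 and Z = 1 is ^3_1 H — a triton.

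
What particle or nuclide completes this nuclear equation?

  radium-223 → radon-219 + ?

alpha particle

Conserve mass number: 223 = 219 + A, so A = 4.
Conserve atomic number: 88 = 86 + Z, so Z = 2.
A = 4 and Z = 2 is helium-4 — an alpha particle.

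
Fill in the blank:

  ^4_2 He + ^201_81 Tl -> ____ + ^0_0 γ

Bi-205

Conserve mass number: 4 + 201 = A + 0, so A = 205.
Conserve atomic number: 2 + 81 = Z + 0, so Z = 83.
Z = 83 is bismuth, so the species is ^205_83 Bi.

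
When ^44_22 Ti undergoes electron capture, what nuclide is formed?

Electron capture: mass number changes by +0, atomic number by -1.
A: 44 = 44; Z: 22 − 1 = 21.
Z = 21 is scandium, so the daughter is ^44_21 Sc.

Sc-44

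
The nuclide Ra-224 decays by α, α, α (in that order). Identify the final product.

Pb-212

Start: (A, Z) = (224, 88).
After α: (220, 86).
After α: (216, 84).
After α: (212, 82).
Z = 82 is lead.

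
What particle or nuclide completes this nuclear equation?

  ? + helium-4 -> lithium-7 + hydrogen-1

Conserve mass number: A + 4 = 7 + 1, so A = 4.
Conserve atomic number: Z + 2 = 3 + 1, so Z = 2.
A = 4 and Z = 2 is helium-4 — an alpha particle.

alpha particle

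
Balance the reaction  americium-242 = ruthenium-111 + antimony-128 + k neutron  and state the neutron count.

3

Conserve mass number: 242 = 111 + 128 + k, so k = 242 − 239 = 3.
Check atomic number: 95 = 44 + 51 + 0 = 95. ✓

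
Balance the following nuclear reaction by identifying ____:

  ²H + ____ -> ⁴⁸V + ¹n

Conserve mass number: 2 + A = 48 + 1, so A = 47.
Conserve atomic number: 1 + Z = 23 + 0, so Z = 22.
Z = 22 is titanium, so the species is ⁴⁷Ti.

Ti-47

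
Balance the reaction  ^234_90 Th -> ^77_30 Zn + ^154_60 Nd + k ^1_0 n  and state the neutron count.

Conserve mass number: 234 = 77 + 154 + k, so k = 234 − 231 = 3.
Check atomic number: 90 = 30 + 60 + 0 = 90. ✓

3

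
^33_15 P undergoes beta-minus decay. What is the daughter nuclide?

S-33

Beta-minus decay: mass number changes by +0, atomic number by +1.
A: 33 = 33; Z: 15 + 1 = 16.
Z = 16 is sulfur, so the daughter is ^33_16 S.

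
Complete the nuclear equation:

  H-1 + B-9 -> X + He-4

Conserve mass number: 1 + 9 = A + 4, so A = 6.
Conserve atomic number: 1 + 5 = Z + 2, so Z = 4.
Z = 4 is beryllium, so the species is Be-6.

Be-6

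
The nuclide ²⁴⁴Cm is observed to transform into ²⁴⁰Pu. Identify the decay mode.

ΔA = 240 − 244 = -4; ΔZ = 94 − 96 = -2.
A drops by 4 and Z drops by 2 — the signature of alpha emission.

alpha decay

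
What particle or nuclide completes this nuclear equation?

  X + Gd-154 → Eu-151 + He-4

Conserve mass number: A + 154 = 151 + 4, so A = 1.
Conserve atomic number: Z + 64 = 63 + 2, so Z = 1.
A = 1 and Z = 1 is H-1 — a proton.

proton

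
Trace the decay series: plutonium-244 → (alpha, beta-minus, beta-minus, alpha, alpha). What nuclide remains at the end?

Start: (A, Z) = (244, 94).
After α: (240, 92).
After β⁻: (240, 93).
After β⁻: (240, 94).
After α: (236, 92).
After α: (232, 90).
Z = 90 is thorium.

Th-232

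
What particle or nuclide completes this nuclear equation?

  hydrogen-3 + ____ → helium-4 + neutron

Conserve mass number: 3 + A = 4 + 1, so A = 2.
Conserve atomic number: 1 + Z = 2 + 0, so Z = 1.
A = 2 and Z = 1 is hydrogen-2 — a deuteron.

deuteron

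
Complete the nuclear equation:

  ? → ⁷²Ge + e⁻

Ga-72

Conserve mass number: A = 72 + 0, so A = 72.
Conserve atomic number: Z = 32 − 1, so Z = 31.
Z = 31 is gallium, so the species is ⁷²Ga.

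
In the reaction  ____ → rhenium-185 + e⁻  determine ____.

Conserve mass number: A = 185 + 0, so A = 185.
Conserve atomic number: Z = 75 − 1, so Z = 74.
Z = 74 is tungsten, so the species is tungsten-185.

W-185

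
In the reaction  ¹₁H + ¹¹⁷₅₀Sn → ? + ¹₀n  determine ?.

Conserve mass number: 1 + 117 = A + 1, so A = 117.
Conserve atomic number: 1 + 50 = Z + 0, so Z = 51.
Z = 51 is antimony, so the species is ¹¹⁷₅₁Sb.

Sb-117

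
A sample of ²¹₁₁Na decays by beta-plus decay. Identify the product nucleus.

Beta-plus decay: mass number changes by +0, atomic number by -1.
A: 21 = 21; Z: 11 − 1 = 10.
Z = 10 is neon, so the daughter is ²¹₁₀Ne.

Ne-21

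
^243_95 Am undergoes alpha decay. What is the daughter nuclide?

Np-239

Alpha decay: mass number changes by -4, atomic number by -2.
A: 243 − 4 = 239; Z: 95 − 2 = 93.
Z = 93 is neptunium, so the daughter is ^239_93 Np.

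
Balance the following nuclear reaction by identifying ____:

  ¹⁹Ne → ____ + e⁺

Conserve mass number: 19 = A + 0, so A = 19.
Conserve atomic number: 10 = Z + 1, so Z = 9.
Z = 9 is fluorine, so the species is ¹⁹F.

F-19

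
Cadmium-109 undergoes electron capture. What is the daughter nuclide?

Electron capture: mass number changes by +0, atomic number by -1.
A: 109 = 109; Z: 48 − 1 = 47.
Z = 47 is silver, so the daughter is silver-109.

Ag-109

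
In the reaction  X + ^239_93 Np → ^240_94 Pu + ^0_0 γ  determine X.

Conserve mass number: A + 239 = 240 + 0, so A = 1.
Conserve atomic number: Z + 93 = 94 + 0, so Z = 1.
A = 1 and Z = 1 is ^1_1 H — a proton.

proton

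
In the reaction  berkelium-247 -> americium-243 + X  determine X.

alpha particle

Conserve mass number: 247 = 243 + A, so A = 4.
Conserve atomic number: 97 = 95 + Z, so Z = 2.
A = 4 and Z = 2 is helium-4 — an alpha particle.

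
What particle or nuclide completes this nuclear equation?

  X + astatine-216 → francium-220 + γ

alpha particle

Conserve mass number: A + 216 = 220 + 0, so A = 4.
Conserve atomic number: Z + 85 = 87 + 0, so Z = 2.
A = 4 and Z = 2 is helium-4 — an alpha particle.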